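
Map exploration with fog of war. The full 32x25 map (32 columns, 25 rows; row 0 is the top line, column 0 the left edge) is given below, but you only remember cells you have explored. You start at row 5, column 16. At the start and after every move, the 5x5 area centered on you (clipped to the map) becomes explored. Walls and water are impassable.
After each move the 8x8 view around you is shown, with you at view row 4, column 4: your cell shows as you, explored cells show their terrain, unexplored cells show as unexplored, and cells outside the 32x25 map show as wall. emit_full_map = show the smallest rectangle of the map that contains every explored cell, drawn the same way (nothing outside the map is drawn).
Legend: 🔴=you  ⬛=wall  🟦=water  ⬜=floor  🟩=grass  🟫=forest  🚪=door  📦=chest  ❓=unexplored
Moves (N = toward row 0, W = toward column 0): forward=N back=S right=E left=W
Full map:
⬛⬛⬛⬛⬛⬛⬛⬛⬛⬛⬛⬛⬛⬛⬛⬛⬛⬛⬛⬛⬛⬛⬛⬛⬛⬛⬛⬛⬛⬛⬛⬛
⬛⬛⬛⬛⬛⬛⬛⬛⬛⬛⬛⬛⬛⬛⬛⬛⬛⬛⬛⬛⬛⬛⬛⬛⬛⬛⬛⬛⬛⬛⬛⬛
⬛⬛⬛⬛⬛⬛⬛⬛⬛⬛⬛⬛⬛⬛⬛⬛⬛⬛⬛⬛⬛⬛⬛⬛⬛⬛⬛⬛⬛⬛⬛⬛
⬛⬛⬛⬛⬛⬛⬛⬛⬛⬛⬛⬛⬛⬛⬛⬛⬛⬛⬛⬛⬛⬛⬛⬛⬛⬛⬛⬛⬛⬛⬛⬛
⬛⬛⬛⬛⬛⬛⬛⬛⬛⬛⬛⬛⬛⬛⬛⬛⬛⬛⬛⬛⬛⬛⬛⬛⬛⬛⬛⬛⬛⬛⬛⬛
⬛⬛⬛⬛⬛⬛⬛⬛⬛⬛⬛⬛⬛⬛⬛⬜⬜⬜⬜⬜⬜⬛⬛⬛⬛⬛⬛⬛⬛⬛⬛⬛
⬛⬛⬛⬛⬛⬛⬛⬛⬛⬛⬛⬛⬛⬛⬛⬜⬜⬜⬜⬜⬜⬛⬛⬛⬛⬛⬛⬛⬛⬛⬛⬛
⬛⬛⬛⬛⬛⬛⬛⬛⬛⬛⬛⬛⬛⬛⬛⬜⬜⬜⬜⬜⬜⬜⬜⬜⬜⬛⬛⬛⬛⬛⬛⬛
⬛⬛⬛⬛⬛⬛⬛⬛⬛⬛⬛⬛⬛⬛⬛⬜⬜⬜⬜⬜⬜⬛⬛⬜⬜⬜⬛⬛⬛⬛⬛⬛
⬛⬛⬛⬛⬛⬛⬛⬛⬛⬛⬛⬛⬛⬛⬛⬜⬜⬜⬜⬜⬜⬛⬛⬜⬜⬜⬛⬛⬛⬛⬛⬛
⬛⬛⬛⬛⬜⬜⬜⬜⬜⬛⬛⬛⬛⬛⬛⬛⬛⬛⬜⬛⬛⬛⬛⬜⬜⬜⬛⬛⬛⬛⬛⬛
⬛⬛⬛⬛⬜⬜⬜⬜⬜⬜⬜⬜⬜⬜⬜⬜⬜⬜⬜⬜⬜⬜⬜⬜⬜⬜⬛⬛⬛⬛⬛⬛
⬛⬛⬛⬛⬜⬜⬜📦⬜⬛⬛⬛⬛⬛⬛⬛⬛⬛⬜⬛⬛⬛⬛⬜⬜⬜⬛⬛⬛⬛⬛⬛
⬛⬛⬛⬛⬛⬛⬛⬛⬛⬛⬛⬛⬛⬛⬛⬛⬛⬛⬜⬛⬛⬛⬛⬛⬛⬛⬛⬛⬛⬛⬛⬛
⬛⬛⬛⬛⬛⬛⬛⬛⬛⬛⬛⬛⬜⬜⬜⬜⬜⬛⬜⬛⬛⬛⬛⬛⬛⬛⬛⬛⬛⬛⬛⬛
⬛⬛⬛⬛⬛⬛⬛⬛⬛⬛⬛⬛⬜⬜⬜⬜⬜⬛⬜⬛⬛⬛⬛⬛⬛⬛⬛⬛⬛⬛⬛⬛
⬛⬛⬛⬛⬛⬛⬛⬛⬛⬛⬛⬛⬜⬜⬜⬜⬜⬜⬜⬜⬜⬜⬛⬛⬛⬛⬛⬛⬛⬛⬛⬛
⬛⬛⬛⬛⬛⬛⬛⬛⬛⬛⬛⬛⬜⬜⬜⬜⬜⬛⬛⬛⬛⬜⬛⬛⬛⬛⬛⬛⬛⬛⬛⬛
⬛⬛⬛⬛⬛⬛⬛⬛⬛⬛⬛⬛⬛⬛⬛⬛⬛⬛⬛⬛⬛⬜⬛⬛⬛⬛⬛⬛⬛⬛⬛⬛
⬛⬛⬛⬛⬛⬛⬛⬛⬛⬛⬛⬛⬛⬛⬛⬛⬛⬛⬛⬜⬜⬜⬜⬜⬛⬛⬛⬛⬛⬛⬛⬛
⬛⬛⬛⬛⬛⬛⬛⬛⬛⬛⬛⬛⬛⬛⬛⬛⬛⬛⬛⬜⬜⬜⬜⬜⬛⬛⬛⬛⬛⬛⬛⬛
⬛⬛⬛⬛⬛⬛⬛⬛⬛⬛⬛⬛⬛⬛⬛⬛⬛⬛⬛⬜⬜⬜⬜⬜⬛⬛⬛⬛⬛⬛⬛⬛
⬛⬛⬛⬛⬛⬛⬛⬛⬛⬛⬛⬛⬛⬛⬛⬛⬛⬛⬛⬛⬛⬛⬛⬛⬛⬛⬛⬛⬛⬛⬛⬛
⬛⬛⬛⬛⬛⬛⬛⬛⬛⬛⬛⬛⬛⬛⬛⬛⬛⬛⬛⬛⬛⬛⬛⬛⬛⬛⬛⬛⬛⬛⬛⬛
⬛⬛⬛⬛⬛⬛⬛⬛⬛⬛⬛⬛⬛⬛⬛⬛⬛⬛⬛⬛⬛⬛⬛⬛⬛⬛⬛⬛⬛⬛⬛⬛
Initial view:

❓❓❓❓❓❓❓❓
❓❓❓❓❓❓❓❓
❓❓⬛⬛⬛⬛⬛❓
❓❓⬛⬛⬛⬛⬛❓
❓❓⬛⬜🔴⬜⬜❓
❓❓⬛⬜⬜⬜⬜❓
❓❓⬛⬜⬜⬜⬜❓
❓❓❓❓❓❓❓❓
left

❓❓❓❓❓❓❓❓
❓❓❓❓❓❓❓❓
❓❓⬛⬛⬛⬛⬛⬛
❓❓⬛⬛⬛⬛⬛⬛
❓❓⬛⬛🔴⬜⬜⬜
❓❓⬛⬛⬜⬜⬜⬜
❓❓⬛⬛⬜⬜⬜⬜
❓❓❓❓❓❓❓❓

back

❓❓❓❓❓❓❓❓
❓❓⬛⬛⬛⬛⬛⬛
❓❓⬛⬛⬛⬛⬛⬛
❓❓⬛⬛⬜⬜⬜⬜
❓❓⬛⬛🔴⬜⬜⬜
❓❓⬛⬛⬜⬜⬜⬜
❓❓⬛⬛⬜⬜⬜❓
❓❓❓❓❓❓❓❓

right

❓❓❓❓❓❓❓❓
❓⬛⬛⬛⬛⬛⬛❓
❓⬛⬛⬛⬛⬛⬛❓
❓⬛⬛⬜⬜⬜⬜❓
❓⬛⬛⬜🔴⬜⬜❓
❓⬛⬛⬜⬜⬜⬜❓
❓⬛⬛⬜⬜⬜⬜❓
❓❓❓❓❓❓❓❓

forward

❓❓❓❓❓❓❓❓
❓❓❓❓❓❓❓❓
❓⬛⬛⬛⬛⬛⬛❓
❓⬛⬛⬛⬛⬛⬛❓
❓⬛⬛⬜🔴⬜⬜❓
❓⬛⬛⬜⬜⬜⬜❓
❓⬛⬛⬜⬜⬜⬜❓
❓⬛⬛⬜⬜⬜⬜❓

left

❓❓❓❓❓❓❓❓
❓❓❓❓❓❓❓❓
❓❓⬛⬛⬛⬛⬛⬛
❓❓⬛⬛⬛⬛⬛⬛
❓❓⬛⬛🔴⬜⬜⬜
❓❓⬛⬛⬜⬜⬜⬜
❓❓⬛⬛⬜⬜⬜⬜
❓❓⬛⬛⬜⬜⬜⬜

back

❓❓❓❓❓❓❓❓
❓❓⬛⬛⬛⬛⬛⬛
❓❓⬛⬛⬛⬛⬛⬛
❓❓⬛⬛⬜⬜⬜⬜
❓❓⬛⬛🔴⬜⬜⬜
❓❓⬛⬛⬜⬜⬜⬜
❓❓⬛⬛⬜⬜⬜⬜
❓❓❓❓❓❓❓❓

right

❓❓❓❓❓❓❓❓
❓⬛⬛⬛⬛⬛⬛❓
❓⬛⬛⬛⬛⬛⬛❓
❓⬛⬛⬜⬜⬜⬜❓
❓⬛⬛⬜🔴⬜⬜❓
❓⬛⬛⬜⬜⬜⬜❓
❓⬛⬛⬜⬜⬜⬜❓
❓❓❓❓❓❓❓❓

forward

❓❓❓❓❓❓❓❓
❓❓❓❓❓❓❓❓
❓⬛⬛⬛⬛⬛⬛❓
❓⬛⬛⬛⬛⬛⬛❓
❓⬛⬛⬜🔴⬜⬜❓
❓⬛⬛⬜⬜⬜⬜❓
❓⬛⬛⬜⬜⬜⬜❓
❓⬛⬛⬜⬜⬜⬜❓

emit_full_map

⬛⬛⬛⬛⬛⬛
⬛⬛⬛⬛⬛⬛
⬛⬛⬜🔴⬜⬜
⬛⬛⬜⬜⬜⬜
⬛⬛⬜⬜⬜⬜
⬛⬛⬜⬜⬜⬜

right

❓❓❓❓❓❓❓❓
❓❓❓❓❓❓❓❓
⬛⬛⬛⬛⬛⬛⬛❓
⬛⬛⬛⬛⬛⬛⬛❓
⬛⬛⬜⬜🔴⬜⬜❓
⬛⬛⬜⬜⬜⬜⬜❓
⬛⬛⬜⬜⬜⬜⬜❓
⬛⬛⬜⬜⬜⬜❓❓

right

❓❓❓❓❓❓❓❓
❓❓❓❓❓❓❓❓
⬛⬛⬛⬛⬛⬛⬛❓
⬛⬛⬛⬛⬛⬛⬛❓
⬛⬜⬜⬜🔴⬜⬜❓
⬛⬜⬜⬜⬜⬜⬜❓
⬛⬜⬜⬜⬜⬜⬜❓
⬛⬜⬜⬜⬜❓❓❓

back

❓❓❓❓❓❓❓❓
⬛⬛⬛⬛⬛⬛⬛❓
⬛⬛⬛⬛⬛⬛⬛❓
⬛⬜⬜⬜⬜⬜⬜❓
⬛⬜⬜⬜🔴⬜⬜❓
⬛⬜⬜⬜⬜⬜⬜❓
⬛⬜⬜⬜⬜⬜⬜❓
❓❓❓❓❓❓❓❓

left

❓❓❓❓❓❓❓❓
⬛⬛⬛⬛⬛⬛⬛⬛
⬛⬛⬛⬛⬛⬛⬛⬛
⬛⬛⬜⬜⬜⬜⬜⬜
⬛⬛⬜⬜🔴⬜⬜⬜
⬛⬛⬜⬜⬜⬜⬜⬜
⬛⬛⬜⬜⬜⬜⬜⬜
❓❓❓❓❓❓❓❓

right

❓❓❓❓❓❓❓❓
⬛⬛⬛⬛⬛⬛⬛❓
⬛⬛⬛⬛⬛⬛⬛❓
⬛⬜⬜⬜⬜⬜⬜❓
⬛⬜⬜⬜🔴⬜⬜❓
⬛⬜⬜⬜⬜⬜⬜❓
⬛⬜⬜⬜⬜⬜⬜❓
❓❓❓❓❓❓❓❓

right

❓❓❓❓❓❓❓❓
⬛⬛⬛⬛⬛⬛❓❓
⬛⬛⬛⬛⬛⬛⬛❓
⬜⬜⬜⬜⬜⬜⬛❓
⬜⬜⬜⬜🔴⬜⬛❓
⬜⬜⬜⬜⬜⬜⬜❓
⬜⬜⬜⬜⬜⬜⬛❓
❓❓❓❓❓❓❓❓

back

⬛⬛⬛⬛⬛⬛❓❓
⬛⬛⬛⬛⬛⬛⬛❓
⬜⬜⬜⬜⬜⬜⬛❓
⬜⬜⬜⬜⬜⬜⬛❓
⬜⬜⬜⬜🔴⬜⬜❓
⬜⬜⬜⬜⬜⬜⬛❓
❓❓⬜⬜⬜⬜⬛❓
❓❓❓❓❓❓❓❓

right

⬛⬛⬛⬛⬛❓❓❓
⬛⬛⬛⬛⬛⬛❓❓
⬜⬜⬜⬜⬜⬛⬛❓
⬜⬜⬜⬜⬜⬛⬛❓
⬜⬜⬜⬜🔴⬜⬜❓
⬜⬜⬜⬜⬜⬛⬛❓
❓⬜⬜⬜⬜⬛⬛❓
❓❓❓❓❓❓❓❓

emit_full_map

⬛⬛⬛⬛⬛⬛⬛⬛❓❓
⬛⬛⬛⬛⬛⬛⬛⬛⬛❓
⬛⬛⬜⬜⬜⬜⬜⬜⬛⬛
⬛⬛⬜⬜⬜⬜⬜⬜⬛⬛
⬛⬛⬜⬜⬜⬜⬜🔴⬜⬜
⬛⬛⬜⬜⬜⬜⬜⬜⬛⬛
❓❓❓❓⬜⬜⬜⬜⬛⬛

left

⬛⬛⬛⬛⬛⬛❓❓
⬛⬛⬛⬛⬛⬛⬛❓
⬜⬜⬜⬜⬜⬜⬛⬛
⬜⬜⬜⬜⬜⬜⬛⬛
⬜⬜⬜⬜🔴⬜⬜⬜
⬜⬜⬜⬜⬜⬜⬛⬛
❓❓⬜⬜⬜⬜⬛⬛
❓❓❓❓❓❓❓❓

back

⬛⬛⬛⬛⬛⬛⬛❓
⬜⬜⬜⬜⬜⬜⬛⬛
⬜⬜⬜⬜⬜⬜⬛⬛
⬜⬜⬜⬜⬜⬜⬜⬜
⬜⬜⬜⬜🔴⬜⬛⬛
❓❓⬜⬜⬜⬜⬛⬛
❓❓⬛⬜⬛⬛⬛❓
❓❓❓❓❓❓❓❓

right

⬛⬛⬛⬛⬛⬛❓❓
⬜⬜⬜⬜⬜⬛⬛❓
⬜⬜⬜⬜⬜⬛⬛❓
⬜⬜⬜⬜⬜⬜⬜❓
⬜⬜⬜⬜🔴⬛⬛❓
❓⬜⬜⬜⬜⬛⬛❓
❓⬛⬜⬛⬛⬛⬛❓
❓❓❓❓❓❓❓❓

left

⬛⬛⬛⬛⬛⬛⬛❓
⬜⬜⬜⬜⬜⬜⬛⬛
⬜⬜⬜⬜⬜⬜⬛⬛
⬜⬜⬜⬜⬜⬜⬜⬜
⬜⬜⬜⬜🔴⬜⬛⬛
❓❓⬜⬜⬜⬜⬛⬛
❓❓⬛⬜⬛⬛⬛⬛
❓❓❓❓❓❓❓❓

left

⬛⬛⬛⬛⬛⬛⬛⬛
⬛⬜⬜⬜⬜⬜⬜⬛
⬛⬜⬜⬜⬜⬜⬜⬛
⬛⬜⬜⬜⬜⬜⬜⬜
⬛⬜⬜⬜🔴⬜⬜⬛
❓❓⬜⬜⬜⬜⬜⬛
❓❓⬛⬛⬜⬛⬛⬛
❓❓❓❓❓❓❓❓

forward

⬛⬛⬛⬛⬛⬛⬛❓
⬛⬛⬛⬛⬛⬛⬛⬛
⬛⬜⬜⬜⬜⬜⬜⬛
⬛⬜⬜⬜⬜⬜⬜⬛
⬛⬜⬜⬜🔴⬜⬜⬜
⬛⬜⬜⬜⬜⬜⬜⬛
❓❓⬜⬜⬜⬜⬜⬛
❓❓⬛⬛⬜⬛⬛⬛

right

⬛⬛⬛⬛⬛⬛❓❓
⬛⬛⬛⬛⬛⬛⬛❓
⬜⬜⬜⬜⬜⬜⬛⬛
⬜⬜⬜⬜⬜⬜⬛⬛
⬜⬜⬜⬜🔴⬜⬜⬜
⬜⬜⬜⬜⬜⬜⬛⬛
❓⬜⬜⬜⬜⬜⬛⬛
❓⬛⬛⬜⬛⬛⬛⬛

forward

❓❓❓❓❓❓❓❓
⬛⬛⬛⬛⬛⬛❓❓
⬛⬛⬛⬛⬛⬛⬛❓
⬜⬜⬜⬜⬜⬜⬛⬛
⬜⬜⬜⬜🔴⬜⬛⬛
⬜⬜⬜⬜⬜⬜⬜⬜
⬜⬜⬜⬜⬜⬜⬛⬛
❓⬜⬜⬜⬜⬜⬛⬛

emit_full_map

⬛⬛⬛⬛⬛⬛⬛⬛❓❓
⬛⬛⬛⬛⬛⬛⬛⬛⬛❓
⬛⬛⬜⬜⬜⬜⬜⬜⬛⬛
⬛⬛⬜⬜⬜⬜🔴⬜⬛⬛
⬛⬛⬜⬜⬜⬜⬜⬜⬜⬜
⬛⬛⬜⬜⬜⬜⬜⬜⬛⬛
❓❓❓⬜⬜⬜⬜⬜⬛⬛
❓❓❓⬛⬛⬜⬛⬛⬛⬛

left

❓❓❓❓❓❓❓❓
⬛⬛⬛⬛⬛⬛⬛❓
⬛⬛⬛⬛⬛⬛⬛⬛
⬛⬜⬜⬜⬜⬜⬜⬛
⬛⬜⬜⬜🔴⬜⬜⬛
⬛⬜⬜⬜⬜⬜⬜⬜
⬛⬜⬜⬜⬜⬜⬜⬛
❓❓⬜⬜⬜⬜⬜⬛

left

❓❓❓❓❓❓❓❓
⬛⬛⬛⬛⬛⬛⬛⬛
⬛⬛⬛⬛⬛⬛⬛⬛
⬛⬛⬜⬜⬜⬜⬜⬜
⬛⬛⬜⬜🔴⬜⬜⬜
⬛⬛⬜⬜⬜⬜⬜⬜
⬛⬛⬜⬜⬜⬜⬜⬜
❓❓❓⬜⬜⬜⬜⬜

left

❓❓❓❓❓❓❓❓
❓⬛⬛⬛⬛⬛⬛⬛
❓⬛⬛⬛⬛⬛⬛⬛
❓⬛⬛⬜⬜⬜⬜⬜
❓⬛⬛⬜🔴⬜⬜⬜
❓⬛⬛⬜⬜⬜⬜⬜
❓⬛⬛⬜⬜⬜⬜⬜
❓❓❓❓⬜⬜⬜⬜

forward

❓❓❓❓❓❓❓❓
❓❓❓❓❓❓❓❓
❓⬛⬛⬛⬛⬛⬛⬛
❓⬛⬛⬛⬛⬛⬛⬛
❓⬛⬛⬜🔴⬜⬜⬜
❓⬛⬛⬜⬜⬜⬜⬜
❓⬛⬛⬜⬜⬜⬜⬜
❓⬛⬛⬜⬜⬜⬜⬜

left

❓❓❓❓❓❓❓❓
❓❓❓❓❓❓❓❓
❓❓⬛⬛⬛⬛⬛⬛
❓❓⬛⬛⬛⬛⬛⬛
❓❓⬛⬛🔴⬜⬜⬜
❓❓⬛⬛⬜⬜⬜⬜
❓❓⬛⬛⬜⬜⬜⬜
❓❓⬛⬛⬜⬜⬜⬜

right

❓❓❓❓❓❓❓❓
❓❓❓❓❓❓❓❓
❓⬛⬛⬛⬛⬛⬛⬛
❓⬛⬛⬛⬛⬛⬛⬛
❓⬛⬛⬜🔴⬜⬜⬜
❓⬛⬛⬜⬜⬜⬜⬜
❓⬛⬛⬜⬜⬜⬜⬜
❓⬛⬛⬜⬜⬜⬜⬜

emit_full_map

⬛⬛⬛⬛⬛⬛⬛⬛❓❓
⬛⬛⬛⬛⬛⬛⬛⬛⬛❓
⬛⬛⬜🔴⬜⬜⬜⬜⬛⬛
⬛⬛⬜⬜⬜⬜⬜⬜⬛⬛
⬛⬛⬜⬜⬜⬜⬜⬜⬜⬜
⬛⬛⬜⬜⬜⬜⬜⬜⬛⬛
❓❓❓⬜⬜⬜⬜⬜⬛⬛
❓❓❓⬛⬛⬜⬛⬛⬛⬛


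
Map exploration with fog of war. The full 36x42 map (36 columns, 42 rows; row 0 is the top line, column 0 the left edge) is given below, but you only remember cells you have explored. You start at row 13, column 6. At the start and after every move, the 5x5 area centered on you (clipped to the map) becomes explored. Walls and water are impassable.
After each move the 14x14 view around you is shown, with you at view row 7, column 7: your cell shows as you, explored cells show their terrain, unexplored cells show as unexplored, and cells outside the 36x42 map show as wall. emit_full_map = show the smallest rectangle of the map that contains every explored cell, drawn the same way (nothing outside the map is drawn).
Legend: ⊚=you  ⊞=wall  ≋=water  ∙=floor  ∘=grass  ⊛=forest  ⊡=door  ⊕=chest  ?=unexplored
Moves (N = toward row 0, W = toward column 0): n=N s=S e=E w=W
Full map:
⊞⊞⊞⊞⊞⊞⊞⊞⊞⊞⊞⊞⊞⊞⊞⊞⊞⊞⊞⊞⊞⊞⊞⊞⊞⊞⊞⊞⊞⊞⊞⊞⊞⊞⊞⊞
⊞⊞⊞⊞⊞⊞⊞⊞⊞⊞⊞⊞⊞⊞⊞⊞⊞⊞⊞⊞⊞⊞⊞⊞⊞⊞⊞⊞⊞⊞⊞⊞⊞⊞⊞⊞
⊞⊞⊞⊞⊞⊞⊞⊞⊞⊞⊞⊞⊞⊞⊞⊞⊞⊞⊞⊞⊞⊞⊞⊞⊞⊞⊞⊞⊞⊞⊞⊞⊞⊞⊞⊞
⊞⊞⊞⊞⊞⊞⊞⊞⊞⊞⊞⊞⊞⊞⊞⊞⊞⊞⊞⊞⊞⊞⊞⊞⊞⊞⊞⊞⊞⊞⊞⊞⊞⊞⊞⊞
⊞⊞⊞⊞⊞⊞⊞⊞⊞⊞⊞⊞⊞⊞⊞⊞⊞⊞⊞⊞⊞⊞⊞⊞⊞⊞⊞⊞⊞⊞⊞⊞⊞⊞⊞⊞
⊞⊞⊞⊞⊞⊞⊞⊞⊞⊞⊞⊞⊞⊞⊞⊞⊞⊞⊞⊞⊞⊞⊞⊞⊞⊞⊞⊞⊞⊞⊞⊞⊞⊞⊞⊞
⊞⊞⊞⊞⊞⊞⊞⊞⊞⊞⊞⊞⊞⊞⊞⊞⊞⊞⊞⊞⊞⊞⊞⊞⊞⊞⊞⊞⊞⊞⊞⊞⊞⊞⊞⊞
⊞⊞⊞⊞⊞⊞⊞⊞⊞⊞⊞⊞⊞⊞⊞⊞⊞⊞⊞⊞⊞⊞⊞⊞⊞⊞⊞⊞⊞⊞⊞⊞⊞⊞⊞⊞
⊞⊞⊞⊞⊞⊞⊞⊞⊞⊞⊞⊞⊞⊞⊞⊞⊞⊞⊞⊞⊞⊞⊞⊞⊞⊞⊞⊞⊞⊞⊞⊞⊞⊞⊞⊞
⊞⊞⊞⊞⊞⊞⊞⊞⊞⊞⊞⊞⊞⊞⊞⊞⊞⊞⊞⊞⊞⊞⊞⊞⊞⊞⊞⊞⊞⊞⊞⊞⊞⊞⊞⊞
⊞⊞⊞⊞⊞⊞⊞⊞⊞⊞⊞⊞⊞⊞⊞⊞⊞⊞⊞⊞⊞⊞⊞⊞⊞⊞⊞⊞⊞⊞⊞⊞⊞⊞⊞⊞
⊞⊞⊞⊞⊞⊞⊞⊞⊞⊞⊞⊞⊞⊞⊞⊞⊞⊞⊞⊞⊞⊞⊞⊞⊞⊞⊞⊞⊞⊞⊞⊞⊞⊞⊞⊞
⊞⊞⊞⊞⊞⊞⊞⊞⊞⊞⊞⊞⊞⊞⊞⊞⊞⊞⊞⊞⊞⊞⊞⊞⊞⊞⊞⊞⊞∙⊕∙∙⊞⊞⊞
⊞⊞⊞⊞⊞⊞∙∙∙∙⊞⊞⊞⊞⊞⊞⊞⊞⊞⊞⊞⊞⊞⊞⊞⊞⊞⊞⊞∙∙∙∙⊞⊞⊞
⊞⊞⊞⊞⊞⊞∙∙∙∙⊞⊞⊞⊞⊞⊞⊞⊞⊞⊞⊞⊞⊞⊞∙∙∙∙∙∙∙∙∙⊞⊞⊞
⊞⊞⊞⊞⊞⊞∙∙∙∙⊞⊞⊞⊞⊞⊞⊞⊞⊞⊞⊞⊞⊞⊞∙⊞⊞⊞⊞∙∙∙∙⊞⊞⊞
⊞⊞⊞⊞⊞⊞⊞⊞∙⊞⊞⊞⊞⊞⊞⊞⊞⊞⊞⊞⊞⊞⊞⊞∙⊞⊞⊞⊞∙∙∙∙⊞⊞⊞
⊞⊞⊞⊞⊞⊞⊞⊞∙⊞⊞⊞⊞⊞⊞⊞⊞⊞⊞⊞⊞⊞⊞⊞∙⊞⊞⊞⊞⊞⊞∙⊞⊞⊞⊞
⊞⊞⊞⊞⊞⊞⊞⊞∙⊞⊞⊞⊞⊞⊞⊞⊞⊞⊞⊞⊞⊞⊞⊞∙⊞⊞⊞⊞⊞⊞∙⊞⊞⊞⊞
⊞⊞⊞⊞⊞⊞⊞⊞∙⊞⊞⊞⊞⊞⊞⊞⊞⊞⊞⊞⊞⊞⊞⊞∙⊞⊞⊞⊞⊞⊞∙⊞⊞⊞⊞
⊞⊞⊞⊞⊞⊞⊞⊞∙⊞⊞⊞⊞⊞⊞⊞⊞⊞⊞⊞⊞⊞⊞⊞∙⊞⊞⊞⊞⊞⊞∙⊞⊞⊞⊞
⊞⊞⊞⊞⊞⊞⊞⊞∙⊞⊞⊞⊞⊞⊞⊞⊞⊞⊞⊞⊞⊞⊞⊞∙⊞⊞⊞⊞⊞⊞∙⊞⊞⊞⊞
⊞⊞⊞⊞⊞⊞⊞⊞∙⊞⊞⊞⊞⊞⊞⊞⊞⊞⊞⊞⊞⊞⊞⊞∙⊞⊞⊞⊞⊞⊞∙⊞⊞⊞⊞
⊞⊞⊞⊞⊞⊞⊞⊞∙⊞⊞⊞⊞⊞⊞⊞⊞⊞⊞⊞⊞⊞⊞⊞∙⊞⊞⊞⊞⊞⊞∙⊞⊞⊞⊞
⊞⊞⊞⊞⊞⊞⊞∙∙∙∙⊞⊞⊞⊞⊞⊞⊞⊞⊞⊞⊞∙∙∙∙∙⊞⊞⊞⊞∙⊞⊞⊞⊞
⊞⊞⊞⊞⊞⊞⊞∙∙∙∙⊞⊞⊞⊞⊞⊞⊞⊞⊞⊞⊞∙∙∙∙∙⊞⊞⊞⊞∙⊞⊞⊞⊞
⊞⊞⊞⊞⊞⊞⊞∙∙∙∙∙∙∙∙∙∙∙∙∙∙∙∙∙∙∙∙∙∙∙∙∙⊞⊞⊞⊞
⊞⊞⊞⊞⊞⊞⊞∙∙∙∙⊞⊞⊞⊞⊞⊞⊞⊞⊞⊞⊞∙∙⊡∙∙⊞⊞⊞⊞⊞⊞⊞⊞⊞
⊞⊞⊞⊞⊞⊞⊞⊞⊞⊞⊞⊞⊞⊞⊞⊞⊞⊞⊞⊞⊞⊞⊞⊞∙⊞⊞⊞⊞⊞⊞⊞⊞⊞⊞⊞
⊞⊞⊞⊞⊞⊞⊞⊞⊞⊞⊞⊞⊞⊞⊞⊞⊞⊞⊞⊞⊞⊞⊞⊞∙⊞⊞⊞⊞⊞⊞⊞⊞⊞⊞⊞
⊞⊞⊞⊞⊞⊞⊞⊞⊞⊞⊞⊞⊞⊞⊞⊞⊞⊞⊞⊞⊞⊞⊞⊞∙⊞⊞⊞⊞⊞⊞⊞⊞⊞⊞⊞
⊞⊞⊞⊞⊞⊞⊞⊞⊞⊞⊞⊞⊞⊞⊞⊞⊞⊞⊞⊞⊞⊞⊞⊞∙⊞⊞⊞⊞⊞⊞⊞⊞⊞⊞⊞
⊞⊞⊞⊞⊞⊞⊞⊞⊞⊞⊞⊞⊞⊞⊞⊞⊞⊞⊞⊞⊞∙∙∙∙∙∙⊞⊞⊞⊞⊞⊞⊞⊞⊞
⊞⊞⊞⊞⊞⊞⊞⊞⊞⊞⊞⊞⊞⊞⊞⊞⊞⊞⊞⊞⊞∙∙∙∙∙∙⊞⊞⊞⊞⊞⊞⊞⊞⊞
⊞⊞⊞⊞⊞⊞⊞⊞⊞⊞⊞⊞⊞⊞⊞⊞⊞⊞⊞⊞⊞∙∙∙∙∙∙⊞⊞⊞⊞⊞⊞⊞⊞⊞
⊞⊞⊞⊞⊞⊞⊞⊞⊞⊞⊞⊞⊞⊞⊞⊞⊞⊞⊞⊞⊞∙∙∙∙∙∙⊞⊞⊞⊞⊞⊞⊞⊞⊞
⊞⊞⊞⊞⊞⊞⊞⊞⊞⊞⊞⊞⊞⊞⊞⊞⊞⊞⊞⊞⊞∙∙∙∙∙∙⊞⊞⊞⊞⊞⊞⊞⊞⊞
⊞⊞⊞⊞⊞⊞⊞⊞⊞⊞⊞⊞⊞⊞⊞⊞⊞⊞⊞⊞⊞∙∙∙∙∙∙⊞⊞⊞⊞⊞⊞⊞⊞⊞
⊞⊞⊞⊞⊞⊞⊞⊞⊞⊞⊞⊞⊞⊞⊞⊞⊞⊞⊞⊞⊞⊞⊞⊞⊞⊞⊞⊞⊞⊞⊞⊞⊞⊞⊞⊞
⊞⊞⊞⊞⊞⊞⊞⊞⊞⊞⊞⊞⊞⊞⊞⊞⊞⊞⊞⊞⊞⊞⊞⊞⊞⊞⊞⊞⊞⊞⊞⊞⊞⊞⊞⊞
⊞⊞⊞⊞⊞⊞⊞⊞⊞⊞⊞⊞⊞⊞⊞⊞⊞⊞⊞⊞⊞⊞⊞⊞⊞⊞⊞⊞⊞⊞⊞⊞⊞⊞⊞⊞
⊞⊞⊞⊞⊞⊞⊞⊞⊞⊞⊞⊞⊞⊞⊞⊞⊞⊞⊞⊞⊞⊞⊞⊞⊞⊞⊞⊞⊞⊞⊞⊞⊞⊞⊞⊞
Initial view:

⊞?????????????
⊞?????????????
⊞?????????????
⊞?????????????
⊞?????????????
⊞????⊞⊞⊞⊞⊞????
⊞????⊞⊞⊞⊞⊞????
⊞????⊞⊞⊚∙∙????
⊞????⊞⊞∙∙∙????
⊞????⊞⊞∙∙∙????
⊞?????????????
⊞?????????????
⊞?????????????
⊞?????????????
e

??????????????
??????????????
??????????????
??????????????
??????????????
????⊞⊞⊞⊞⊞⊞????
????⊞⊞⊞⊞⊞⊞????
????⊞⊞∙⊚∙∙????
????⊞⊞∙∙∙∙????
????⊞⊞∙∙∙∙????
??????????????
??????????????
??????????????
??????????????

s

??????????????
??????????????
??????????????
??????????????
????⊞⊞⊞⊞⊞⊞????
????⊞⊞⊞⊞⊞⊞????
????⊞⊞∙∙∙∙????
????⊞⊞∙⊚∙∙????
????⊞⊞∙∙∙∙????
?????⊞⊞⊞∙⊞????
??????????????
??????????????
??????????????
??????????????

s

??????????????
??????????????
??????????????
????⊞⊞⊞⊞⊞⊞????
????⊞⊞⊞⊞⊞⊞????
????⊞⊞∙∙∙∙????
????⊞⊞∙∙∙∙????
????⊞⊞∙⊚∙∙????
?????⊞⊞⊞∙⊞????
?????⊞⊞⊞∙⊞????
??????????????
??????????????
??????????????
??????????????

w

⊞?????????????
⊞?????????????
⊞?????????????
⊞????⊞⊞⊞⊞⊞⊞???
⊞????⊞⊞⊞⊞⊞⊞???
⊞????⊞⊞∙∙∙∙???
⊞????⊞⊞∙∙∙∙???
⊞????⊞⊞⊚∙∙∙???
⊞????⊞⊞⊞⊞∙⊞???
⊞????⊞⊞⊞⊞∙⊞???
⊞?????????????
⊞?????????????
⊞?????????????
⊞?????????????

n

⊞?????????????
⊞?????????????
⊞?????????????
⊞?????????????
⊞????⊞⊞⊞⊞⊞⊞???
⊞????⊞⊞⊞⊞⊞⊞???
⊞????⊞⊞∙∙∙∙???
⊞????⊞⊞⊚∙∙∙???
⊞????⊞⊞∙∙∙∙???
⊞????⊞⊞⊞⊞∙⊞???
⊞????⊞⊞⊞⊞∙⊞???
⊞?????????????
⊞?????????????
⊞?????????????

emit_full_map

⊞⊞⊞⊞⊞⊞
⊞⊞⊞⊞⊞⊞
⊞⊞∙∙∙∙
⊞⊞⊚∙∙∙
⊞⊞∙∙∙∙
⊞⊞⊞⊞∙⊞
⊞⊞⊞⊞∙⊞

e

??????????????
??????????????
??????????????
??????????????
????⊞⊞⊞⊞⊞⊞????
????⊞⊞⊞⊞⊞⊞????
????⊞⊞∙∙∙∙????
????⊞⊞∙⊚∙∙????
????⊞⊞∙∙∙∙????
????⊞⊞⊞⊞∙⊞????
????⊞⊞⊞⊞∙⊞????
??????????????
??????????????
??????????????

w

⊞?????????????
⊞?????????????
⊞?????????????
⊞?????????????
⊞????⊞⊞⊞⊞⊞⊞???
⊞????⊞⊞⊞⊞⊞⊞???
⊞????⊞⊞∙∙∙∙???
⊞????⊞⊞⊚∙∙∙???
⊞????⊞⊞∙∙∙∙???
⊞????⊞⊞⊞⊞∙⊞???
⊞????⊞⊞⊞⊞∙⊞???
⊞?????????????
⊞?????????????
⊞?????????????

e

??????????????
??????????????
??????????????
??????????????
????⊞⊞⊞⊞⊞⊞????
????⊞⊞⊞⊞⊞⊞????
????⊞⊞∙∙∙∙????
????⊞⊞∙⊚∙∙????
????⊞⊞∙∙∙∙????
????⊞⊞⊞⊞∙⊞????
????⊞⊞⊞⊞∙⊞????
??????????????
??????????????
??????????????


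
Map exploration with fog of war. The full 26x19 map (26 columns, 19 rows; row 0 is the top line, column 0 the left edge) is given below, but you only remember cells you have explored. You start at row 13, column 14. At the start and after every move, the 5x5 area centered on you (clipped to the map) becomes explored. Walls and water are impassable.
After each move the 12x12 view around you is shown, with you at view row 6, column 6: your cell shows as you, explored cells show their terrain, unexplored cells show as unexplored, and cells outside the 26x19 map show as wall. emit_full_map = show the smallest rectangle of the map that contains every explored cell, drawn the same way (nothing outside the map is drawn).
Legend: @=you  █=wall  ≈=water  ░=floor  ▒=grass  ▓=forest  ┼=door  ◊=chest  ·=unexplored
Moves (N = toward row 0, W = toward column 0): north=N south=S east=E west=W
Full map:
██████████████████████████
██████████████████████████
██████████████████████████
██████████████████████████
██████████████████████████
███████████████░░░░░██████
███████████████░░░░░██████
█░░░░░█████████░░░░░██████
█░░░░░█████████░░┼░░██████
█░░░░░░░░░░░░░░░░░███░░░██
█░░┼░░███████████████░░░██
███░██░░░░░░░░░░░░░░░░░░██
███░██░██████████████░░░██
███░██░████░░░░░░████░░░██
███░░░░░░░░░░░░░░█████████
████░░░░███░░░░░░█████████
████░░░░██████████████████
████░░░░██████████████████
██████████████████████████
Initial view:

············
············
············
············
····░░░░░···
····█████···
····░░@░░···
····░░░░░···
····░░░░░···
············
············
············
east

············
············
············
············
···░░░░░░···
···██████···
···░░░@░█···
···░░░░░█···
···░░░░░█···
············
············
············

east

············
············
············
············
··░░░░░░░···
··███████···
··░░░░@██···
··░░░░░██···
··░░░░░██···
············
············
············

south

············
············
············
··░░░░░░░···
··███████···
··░░░░░██···
··░░░░@██···
··░░░░░██···
····█████···
············
············
████████████

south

············
············
··░░░░░░░···
··███████···
··░░░░░██···
··░░░░░██···
··░░░░@██···
····█████···
····█████···
············
████████████
████████████

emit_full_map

░░░░░░░
███████
░░░░░██
░░░░░██
░░░░@██
··█████
··█████

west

············
············
···░░░░░░░··
···███████··
···░░░░░██··
···░░░░░██··
···░░░@░██··
····██████··
····██████··
············
████████████
████████████

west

············
············
····░░░░░░░·
····███████·
····░░░░░██·
····░░░░░██·
····░░@░░██·
····███████·
····███████·
············
████████████
████████████

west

············
············
·····░░░░░░░
·····███████
····░░░░░░██
····░░░░░░██
····░░@░░░██
····████████
····████████
············
████████████
████████████

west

············
············
······░░░░░░
······██████
····█░░░░░░█
····░░░░░░░█
····█░@░░░░█
····████████
····████████
············
████████████
████████████

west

············
············
·······░░░░░
·······█████
····██░░░░░░
····░░░░░░░░
····██@░░░░░
····████████
····████████
············
████████████
████████████

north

············
············
············
·······░░░░░
····████████
····██░░░░░░
····░░@░░░░░
····██░░░░░░
····████████
····████████
············
████████████

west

············
············
············
········░░░░
····████████
····███░░░░░
····░░@░░░░░
····███░░░░░
····████████
·····███████
············
████████████

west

············
············
············
·········░░░
····████████
····████░░░░
····░░@░░░░░
····░███░░░░
····░███████
······██████
············
████████████

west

············
············
············
··········░░
····░███████
····░████░░░
····░░@░░░░░
····░░███░░░
····░░██████
·······█████
············
████████████

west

············
············
············
···········░
····█░██████
····█░████░░
····░░@░░░░░
····░░░███░░
····░░░█████
········████
············
████████████

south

············
············
···········░
····█░██████
····█░████░░
····░░░░░░░░
····░░@███░░
····░░░█████
····░░░█████
············
████████████
████████████

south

············
···········░
····█░██████
····█░████░░
····░░░░░░░░
····░░░███░░
····░░@█████
····░░░█████
····█████···
████████████
████████████
████████████

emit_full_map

·······░░░░░░░
█░████████████
█░████░░░░░░██
░░░░░░░░░░░░██
░░░███░░░░░░██
░░@███████████
░░░███████████
█████·········

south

···········░
····█░██████
····█░████░░
····░░░░░░░░
····░░░███░░
····░░░█████
····░░@█████
····█████···
████████████
████████████
████████████
████████████

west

············
·····█░█████
·····█░████░
·····░░░░░░░
····░░░░███░
····░░░░████
····░░@░████
····██████··
████████████
████████████
████████████
████████████

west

█···········
█·····█░████
█·····█░████
█·····░░░░░░
█···█░░░░███
█···█░░░░███
█···█░@░░███
█···███████·
████████████
████████████
████████████
████████████

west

██··········
██·····█░███
██·····█░███
██·····░░░░░
██··██░░░░██
██··██░░░░██
██··██@░░░██
██··████████
████████████
████████████
████████████
████████████

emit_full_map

··········░░░░░░░
···█░████████████
···█░████░░░░░░██
···░░░░░░░░░░░░██
██░░░░███░░░░░░██
██░░░░███████████
██@░░░███████████
████████·········

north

██··········
██··········
██·····█░███
██·····█░███
██··█░░░░░░░
██··██░░░░██
██··██@░░░██
██··██░░░░██
██··████████
████████████
████████████
████████████

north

██··········
██··········
██··········
██·····█░███
██··█░██░███
██··█░░░░░░░
██··██@░░░██
██··██░░░░██
██··██░░░░██
██··████████
████████████
████████████

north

██··········
██··········
██··········
██··········
██··█░██░███
██··█░██░███
██··█░@░░░░░
██··██░░░░██
██··██░░░░██
██··██░░░░██
██··████████
████████████

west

███·········
███·········
███·········
███·········
███·██░██░██
███·██░██░██
███·██@░░░░░
███·███░░░░█
███·███░░░░█
███··██░░░░█
███··███████
████████████

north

███·········
███·········
███·········
███·········
███·██░██···
███·██░██░██
███·██@██░██
███·██░░░░░░
███·███░░░░█
███·███░░░░█
███··██░░░░█
███··███████

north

███·········
███·········
███·········
███·········
███·░░┼░░···
███·██░██···
███·██@██░██
███·██░██░██
███·██░░░░░░
███·███░░░░█
███·███░░░░█
███··██░░░░█

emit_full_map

░░┼░░·············
██░██······░░░░░░░
██@██░████████████
██░██░████░░░░░░██
██░░░░░░░░░░░░░░██
███░░░░███░░░░░░██
███░░░░███████████
·██░░░░███████████
·████████·········


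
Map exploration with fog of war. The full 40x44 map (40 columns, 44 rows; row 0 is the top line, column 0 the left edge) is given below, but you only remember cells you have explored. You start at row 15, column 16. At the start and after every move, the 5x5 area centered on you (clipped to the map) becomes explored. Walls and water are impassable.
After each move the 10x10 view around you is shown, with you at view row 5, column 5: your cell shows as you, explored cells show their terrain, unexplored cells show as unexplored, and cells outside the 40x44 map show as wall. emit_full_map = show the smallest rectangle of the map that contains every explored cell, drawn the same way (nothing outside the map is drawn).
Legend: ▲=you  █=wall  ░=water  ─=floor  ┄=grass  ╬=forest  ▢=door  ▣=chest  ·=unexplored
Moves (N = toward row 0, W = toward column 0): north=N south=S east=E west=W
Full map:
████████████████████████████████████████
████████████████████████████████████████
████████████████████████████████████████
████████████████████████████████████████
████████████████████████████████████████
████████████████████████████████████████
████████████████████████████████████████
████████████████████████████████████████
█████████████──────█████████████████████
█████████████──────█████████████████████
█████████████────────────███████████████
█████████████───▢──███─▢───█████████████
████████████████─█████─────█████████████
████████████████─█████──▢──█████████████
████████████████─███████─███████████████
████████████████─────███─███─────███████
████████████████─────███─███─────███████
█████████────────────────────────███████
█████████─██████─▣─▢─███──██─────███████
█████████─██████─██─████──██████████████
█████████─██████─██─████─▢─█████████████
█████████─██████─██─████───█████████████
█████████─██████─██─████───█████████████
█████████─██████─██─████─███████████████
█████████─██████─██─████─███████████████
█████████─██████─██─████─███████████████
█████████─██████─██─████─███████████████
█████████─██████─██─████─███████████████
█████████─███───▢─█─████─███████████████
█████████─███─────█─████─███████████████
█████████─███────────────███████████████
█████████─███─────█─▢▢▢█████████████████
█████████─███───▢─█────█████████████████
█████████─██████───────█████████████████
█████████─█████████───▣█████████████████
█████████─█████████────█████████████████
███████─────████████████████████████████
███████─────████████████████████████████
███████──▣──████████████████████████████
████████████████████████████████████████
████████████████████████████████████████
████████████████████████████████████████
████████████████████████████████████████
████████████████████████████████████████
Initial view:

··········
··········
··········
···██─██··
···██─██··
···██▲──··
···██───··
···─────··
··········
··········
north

··········
··········
··········
···██─██··
···██─██··
···██▲██··
···██───··
···██───··
···─────··
··········

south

··········
··········
···██─██··
···██─██··
···██─██··
···██▲──··
···██───··
···─────··
··········
··········

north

··········
··········
··········
···██─██··
···██─██··
···██▲██··
···██───··
···██───··
···─────··
··········

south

··········
··········
···██─██··
···██─██··
···██─██··
···██▲──··
···██───··
···─────··
··········
··········

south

··········
···██─██··
···██─██··
···██─██··
···██───··
···██▲──··
···─────··
···██─▣─··
··········
··········

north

··········
··········
···██─██··
···██─██··
···██─██··
···██▲──··
···██───··
···─────··
···██─▣─··
··········

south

··········
···██─██··
···██─██··
···██─██··
···██───··
···██▲──··
···─────··
···██─▣─··
··········
··········

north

··········
··········
···██─██··
···██─██··
···██─██··
···██▲──··
···██───··
···─────··
···██─▣─··
··········

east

··········
··········
··██─██···
··██─███··
··██─███··
··██─▲──··
··██────··
··──────··
··██─▣─···
··········

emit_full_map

██─██·
██─███
██─███
██─▲──
██────
──────
██─▣─·

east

··········
··········
·██─██····
·██─████··
·██─████··
·██──▲──··
·██─────··
·───────··
·██─▣─····
··········

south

··········
·██─██····
·██─████··
·██─████··
·██─────··
·██──▲──··
·───────··
·██─▣─▢─··
··········
··········

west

··········
··██─██···
··██─████·
··██─████·
··██─────·
··██─▲───·
··───────·
··██─▣─▢─·
··········
··········

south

··██─██···
··██─████·
··██─████·
··██─────·
··██─────·
··───▲───·
··██─▣─▢─·
···█─██─··
··········
··········

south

··██─████·
··██─████·
··██─────·
··██─────·
··───────·
··██─▲─▢─·
···█─██─··
···█─██─··
··········
··········

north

··██─██···
··██─████·
··██─████·
··██─────·
··██─────·
··───▲───·
··██─▣─▢─·
···█─██─··
···█─██─··
··········

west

···██─██··
···██─████
···██─████
···██─────
···██─────
···──▲────
···██─▣─▢─
···██─██─·
····█─██─·
··········

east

··██─██···
··██─████·
··██─████·
··██─────·
··██─────·
··───▲───·
··██─▣─▢─·
··██─██─··
···█─██─··
··········

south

··██─████·
··██─████·
··██─────·
··██─────·
··───────·
··██─▲─▢─·
··██─██─··
···█─██─··
··········
··········

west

···██─████
···██─████
···██─────
···██─────
···───────
···██▲▣─▢─
···██─██─·
···██─██─·
··········
··········

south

···██─████
···██─────
···██─────
···───────
···██─▣─▢─
···██▲██─·
···██─██─·
···██─██··
··········
··········

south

···██─────
···██─────
···───────
···██─▣─▢─
···██─██─·
···██▲██─·
···██─██··
···██─██··
··········
··········

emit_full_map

██─██··
██─████
██─████
██─────
██─────
───────
██─▣─▢─
██─██─·
██▲██─·
██─██··
██─██··

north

···██─████
···██─────
···██─────
···───────
···██─▣─▢─
···██▲██─·
···██─██─·
···██─██··
···██─██··
··········

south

···██─────
···██─────
···───────
···██─▣─▢─
···██─██─·
···██▲██─·
···██─██··
···██─██··
··········
··········

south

···██─────
···───────
···██─▣─▢─
···██─██─·
···██─██─·
···██▲██··
···██─██··
···██─██··
··········
··········

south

···───────
···██─▣─▢─
···██─██─·
···██─██─·
···██─██··
···██▲██··
···██─██··
···██─██··
··········
··········

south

···██─▣─▢─
···██─██─·
···██─██─·
···██─██··
···██─██··
···██▲██··
···██─██··
···██─██··
··········
··········

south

···██─██─·
···██─██─·
···██─██··
···██─██··
···██─██··
···██▲██··
···██─██··
···██─██··
··········
··········

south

···██─██─·
···██─██··
···██─██··
···██─██··
···██─██··
···██▲██··
···██─██··
···██─██··
··········
··········

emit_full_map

██─██··
██─████
██─████
██─────
██─────
───────
██─▣─▢─
██─██─·
██─██─·
██─██··
██─██··
██─██··
██─██··
██▲██··
██─██··
██─██··
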